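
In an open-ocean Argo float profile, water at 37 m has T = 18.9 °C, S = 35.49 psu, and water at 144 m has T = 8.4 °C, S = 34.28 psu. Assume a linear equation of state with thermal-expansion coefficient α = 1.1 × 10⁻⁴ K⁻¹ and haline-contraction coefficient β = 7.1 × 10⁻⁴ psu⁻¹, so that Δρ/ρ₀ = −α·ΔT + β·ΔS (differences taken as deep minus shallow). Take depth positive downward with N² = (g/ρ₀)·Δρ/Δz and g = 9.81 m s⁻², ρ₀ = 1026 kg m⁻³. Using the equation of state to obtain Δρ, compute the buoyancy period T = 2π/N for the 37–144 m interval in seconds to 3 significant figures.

ΔT = -10.5 K, ΔS = -1.21 psu (deep − shallow).
Δρ/ρ₀ = −αΔT + βΔS = 1.155 × 10⁻³ − 8.591 × 10⁻⁴ = 2.959 × 10⁻⁴, so Δρ ≈ 0.3036 kg m⁻³.
N² = (g/ρ₀)·Δρ/Δz = g·(Δρ/ρ₀)/Δz = 9.81 × 2.959 × 10⁻⁴ / 107 = 2.7129 × 10⁻⁵ s⁻².
N = √(2.7129 × 10⁻⁵) = 5.2086 × 10⁻³ rad s⁻¹ → T = 2π/N = 1.2063 × 10³ s ≈ 1.21 × 10³ s.

1.21 × 10³ s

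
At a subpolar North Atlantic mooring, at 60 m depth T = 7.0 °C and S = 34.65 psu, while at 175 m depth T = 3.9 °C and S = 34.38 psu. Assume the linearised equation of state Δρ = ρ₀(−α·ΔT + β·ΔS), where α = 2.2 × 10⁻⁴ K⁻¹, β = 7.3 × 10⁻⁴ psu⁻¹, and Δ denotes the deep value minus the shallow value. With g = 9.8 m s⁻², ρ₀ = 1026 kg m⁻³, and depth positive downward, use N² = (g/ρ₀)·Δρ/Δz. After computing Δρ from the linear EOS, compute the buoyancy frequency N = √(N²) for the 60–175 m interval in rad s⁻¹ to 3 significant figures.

ΔT = -3.1 K, ΔS = -0.27 psu (deep − shallow).
Δρ/ρ₀ = −αΔT + βΔS = 6.82 × 10⁻⁴ − 1.971 × 10⁻⁴ = 4.849 × 10⁻⁴, so Δρ ≈ 0.4975 kg m⁻³.
N² = (g/ρ₀)·Δρ/Δz = g·(Δρ/ρ₀)/Δz = 9.8 × 4.849 × 10⁻⁴ / 115 = 4.1322 × 10⁻⁵ s⁻².
N = √(4.1322 × 10⁻⁵) = 6.4282 × 10⁻³ rad s⁻¹ ≈ 6.43 × 10⁻³ rad s⁻¹.

6.43 × 10⁻³ rad s⁻¹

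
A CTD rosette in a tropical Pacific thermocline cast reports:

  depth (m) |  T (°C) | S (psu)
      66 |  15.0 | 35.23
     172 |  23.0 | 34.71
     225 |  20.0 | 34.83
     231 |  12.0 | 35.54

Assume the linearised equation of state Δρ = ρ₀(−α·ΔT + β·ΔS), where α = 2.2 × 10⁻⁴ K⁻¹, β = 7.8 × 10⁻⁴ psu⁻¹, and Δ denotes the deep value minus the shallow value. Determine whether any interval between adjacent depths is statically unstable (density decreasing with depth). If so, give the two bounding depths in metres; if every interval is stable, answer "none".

66–172 m

Evaluate Δρ/ρ₀ = −αΔT + βΔS across each adjacent pair:
  66–172 m: −αΔT+βΔS = −(2.2 × 10⁻⁴)(+8.0)+(7.8 × 10⁻⁴)(-0.52) = -2.2 × 10⁻³ → UNSTABLE
  172–225 m: −αΔT+βΔS = −(2.2 × 10⁻⁴)(-3.0)+(7.8 × 10⁻⁴)(+0.12) = 7.5 × 10⁻⁴ → stable
  225–231 m: −αΔT+βΔS = −(2.2 × 10⁻⁴)(-8.0)+(7.8 × 10⁻⁴)(+0.71) = 2.3 × 10⁻³ → stable
The 66–172 m interval has Δρ < 0: lighter water underlies denser water.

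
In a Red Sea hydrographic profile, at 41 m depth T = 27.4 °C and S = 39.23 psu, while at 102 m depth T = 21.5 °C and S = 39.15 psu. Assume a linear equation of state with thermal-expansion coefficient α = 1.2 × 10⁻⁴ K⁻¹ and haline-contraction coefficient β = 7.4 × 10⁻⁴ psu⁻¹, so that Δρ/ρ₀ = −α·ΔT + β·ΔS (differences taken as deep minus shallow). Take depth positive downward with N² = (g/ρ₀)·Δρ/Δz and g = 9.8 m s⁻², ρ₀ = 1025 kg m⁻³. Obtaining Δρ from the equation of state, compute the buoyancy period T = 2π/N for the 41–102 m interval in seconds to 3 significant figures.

ΔT = -5.9 K, ΔS = -0.08 psu (deep − shallow).
Δρ/ρ₀ = −αΔT + βΔS = 7.08 × 10⁻⁴ − 5.92 × 10⁻⁵ = 6.488 × 10⁻⁴, so Δρ ≈ 0.6650 kg m⁻³.
N² = (g/ρ₀)·Δρ/Δz = g·(Δρ/ρ₀)/Δz = 9.8 × 6.488 × 10⁻⁴ / 61 = 1.0423 × 10⁻⁴ s⁻².
N = √(1.0423 × 10⁻⁴) = 0.010209 rad s⁻¹ → T = 2π/N = 615.46 s ≈ 615 s.

615 s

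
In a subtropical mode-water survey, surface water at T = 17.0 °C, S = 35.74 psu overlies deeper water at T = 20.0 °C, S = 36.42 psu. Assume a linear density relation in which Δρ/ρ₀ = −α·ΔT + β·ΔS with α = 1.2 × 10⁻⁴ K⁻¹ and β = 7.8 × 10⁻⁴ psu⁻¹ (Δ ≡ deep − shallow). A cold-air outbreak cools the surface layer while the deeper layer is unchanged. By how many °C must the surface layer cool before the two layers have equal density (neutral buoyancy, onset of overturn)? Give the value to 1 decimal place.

Neutral buoyancy requires Δρ = 0, i.e. −α(T_deep − T_surf′) + β(S_deep − S_surf) = 0.
T_surf′ = T_deep − (β/α)·ΔS = 20.0 − (7.8 × 10⁻⁴/1.2 × 10⁻⁴)·(+0.68) = 15.580 °C.
Cooling required: 17.0 − (15.580) = 1.420 °C.

1.4 °C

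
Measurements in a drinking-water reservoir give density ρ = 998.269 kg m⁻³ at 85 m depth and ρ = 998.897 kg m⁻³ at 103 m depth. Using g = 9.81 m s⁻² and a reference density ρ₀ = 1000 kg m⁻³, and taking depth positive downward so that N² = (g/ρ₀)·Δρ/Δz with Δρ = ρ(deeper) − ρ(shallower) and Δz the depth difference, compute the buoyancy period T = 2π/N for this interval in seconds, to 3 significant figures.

Δρ = 998.897 − 998.269 = 0.628 kg m⁻³ over Δz = 103 − 85 = 18 m.
N² = (9.81/1000) × (0.628/18) = 3.4226 × 10⁻⁴ s⁻².
N = √(3.4226 × 10⁻⁴) = 0.018500 rad s⁻¹, so T = 2π/N = 339.63 s ≈ 340 s.

340 s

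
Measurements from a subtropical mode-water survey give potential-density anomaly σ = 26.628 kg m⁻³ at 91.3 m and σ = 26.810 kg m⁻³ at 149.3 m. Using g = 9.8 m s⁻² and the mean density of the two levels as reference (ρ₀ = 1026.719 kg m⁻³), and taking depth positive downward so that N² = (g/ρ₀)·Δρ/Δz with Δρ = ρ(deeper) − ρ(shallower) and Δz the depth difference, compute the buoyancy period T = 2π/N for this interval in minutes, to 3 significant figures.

Δρ = 1026.810 − 1026.628 = 0.182 kg m⁻³ over Δz = 149.3 − 91.3 = 58 m.
N² = (9.8/1026.719) × (0.182/58) = 2.9951 × 10⁻⁵ s⁻².
N = √(2.9951 × 10⁻⁵) = 5.4728 × 10⁻³ rad s⁻¹, so T = 2π/N = 1.1481 × 10³ s = 19.135 min ≈ 19.1 min.

19.1 min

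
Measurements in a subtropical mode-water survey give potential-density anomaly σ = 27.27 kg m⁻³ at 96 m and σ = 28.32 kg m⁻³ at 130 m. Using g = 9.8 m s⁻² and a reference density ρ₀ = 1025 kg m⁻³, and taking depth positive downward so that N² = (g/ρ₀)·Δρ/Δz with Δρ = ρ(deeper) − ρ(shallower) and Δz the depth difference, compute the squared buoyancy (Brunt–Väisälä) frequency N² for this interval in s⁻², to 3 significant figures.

Δρ = 1028.32 − 1027.27 = 1.05 kg m⁻³ over Δz = 130 − 96 = 34 m.
N² = (9.8/1025) × (1.05/34) = 2.9527 × 10⁻⁴ s⁻² ≈ 2.95 × 10⁻⁴ s⁻².

2.95 × 10⁻⁴ s⁻²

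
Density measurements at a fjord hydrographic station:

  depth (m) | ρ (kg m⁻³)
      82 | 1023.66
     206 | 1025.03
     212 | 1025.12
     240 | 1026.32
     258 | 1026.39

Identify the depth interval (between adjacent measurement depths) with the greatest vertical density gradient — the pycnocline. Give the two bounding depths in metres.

212–240 m

Compute the density gradient over each adjacent pair:
  82–206 m: Δρ/Δz = 1.37/124 = 0.011 kg m⁻⁴
  206–212 m: Δρ/Δz = 0.09/6 = 0.015 kg m⁻⁴
  212–240 m: Δρ/Δz = 1.20/28 = 0.043 kg m⁻⁴
  240–258 m: Δρ/Δz = 0.07/18 = 3.9 × 10⁻³ kg m⁻⁴
The largest gradient is in the 212–240 m interval — the pycnocline.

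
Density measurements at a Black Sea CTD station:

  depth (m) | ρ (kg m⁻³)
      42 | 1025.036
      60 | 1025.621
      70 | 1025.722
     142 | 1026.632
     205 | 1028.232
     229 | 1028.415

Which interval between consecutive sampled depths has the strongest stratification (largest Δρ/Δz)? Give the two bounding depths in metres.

42–60 m

Compute the density gradient over each adjacent pair:
  42–60 m: Δρ/Δz = 0.585/18 = 0.033 kg m⁻⁴
  60–70 m: Δρ/Δz = 0.101/10 = 0.010 kg m⁻⁴
  70–142 m: Δρ/Δz = 0.910/72 = 0.013 kg m⁻⁴
  142–205 m: Δρ/Δz = 1.600/63 = 0.025 kg m⁻⁴
  205–229 m: Δρ/Δz = 0.183/24 = 7.6 × 10⁻³ kg m⁻⁴
The largest gradient is in the 42–60 m interval — the pycnocline.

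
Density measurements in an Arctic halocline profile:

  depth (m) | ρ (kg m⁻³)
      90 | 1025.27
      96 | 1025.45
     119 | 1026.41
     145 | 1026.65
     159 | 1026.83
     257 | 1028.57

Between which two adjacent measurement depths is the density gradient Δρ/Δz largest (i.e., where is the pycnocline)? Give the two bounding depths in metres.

Compute the density gradient over each adjacent pair:
  90–96 m: Δρ/Δz = 0.18/6 = 0.030 kg m⁻⁴
  96–119 m: Δρ/Δz = 0.96/23 = 0.042 kg m⁻⁴
  119–145 m: Δρ/Δz = 0.24/26 = 9.2 × 10⁻³ kg m⁻⁴
  145–159 m: Δρ/Δz = 0.18/14 = 0.013 kg m⁻⁴
  159–257 m: Δρ/Δz = 1.74/98 = 0.018 kg m⁻⁴
The largest gradient is in the 96–119 m interval — the pycnocline.

96–119 m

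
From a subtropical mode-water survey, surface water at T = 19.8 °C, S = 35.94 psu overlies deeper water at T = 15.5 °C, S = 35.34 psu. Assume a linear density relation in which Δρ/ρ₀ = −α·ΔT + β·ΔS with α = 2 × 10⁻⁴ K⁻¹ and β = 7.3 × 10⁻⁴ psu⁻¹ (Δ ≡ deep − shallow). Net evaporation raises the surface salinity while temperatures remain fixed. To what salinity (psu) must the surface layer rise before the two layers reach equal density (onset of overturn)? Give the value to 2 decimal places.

36.52 psu

Neutral buoyancy requires −α(T_deep − T_surf) + β(S_deep − S_surf′) = 0.
S_surf′ = S_deep − (α/β)·ΔT = 35.34 − (2 × 10⁻⁴/7.3 × 10⁻⁴)·(-4.3) = 36.5181 psu.
Increase required: 36.5181 − 35.94 = 0.5781 psu.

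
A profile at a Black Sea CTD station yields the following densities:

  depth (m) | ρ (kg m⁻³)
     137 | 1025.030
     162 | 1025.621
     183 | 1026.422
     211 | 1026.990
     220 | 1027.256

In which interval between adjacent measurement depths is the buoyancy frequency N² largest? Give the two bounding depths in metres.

Compute the density gradient over each adjacent pair:
  137–162 m: Δρ/Δz = 0.591/25 = 0.024 kg m⁻⁴
  162–183 m: Δρ/Δz = 0.801/21 = 0.038 kg m⁻⁴
  183–211 m: Δρ/Δz = 0.568/28 = 0.020 kg m⁻⁴
  211–220 m: Δρ/Δz = 0.266/9 = 0.030 kg m⁻⁴
The largest gradient is in the 162–183 m interval — the pycnocline.

162–183 m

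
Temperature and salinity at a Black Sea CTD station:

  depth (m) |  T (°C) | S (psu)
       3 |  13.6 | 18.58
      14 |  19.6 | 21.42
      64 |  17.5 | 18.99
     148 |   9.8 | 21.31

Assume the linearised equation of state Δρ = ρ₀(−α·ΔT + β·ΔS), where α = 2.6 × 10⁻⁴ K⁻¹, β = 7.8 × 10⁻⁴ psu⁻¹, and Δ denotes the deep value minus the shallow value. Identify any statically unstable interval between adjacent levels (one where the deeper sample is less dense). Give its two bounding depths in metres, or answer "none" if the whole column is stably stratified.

Evaluate Δρ/ρ₀ = −αΔT + βΔS across each adjacent pair:
  3–14 m: −αΔT+βΔS = −(2.6 × 10⁻⁴)(+6.0)+(7.8 × 10⁻⁴)(+2.84) = 6.6 × 10⁻⁴ → stable
  14–64 m: −αΔT+βΔS = −(2.6 × 10⁻⁴)(-2.1)+(7.8 × 10⁻⁴)(-2.43) = -1.3 × 10⁻³ → UNSTABLE
  64–148 m: −αΔT+βΔS = −(2.6 × 10⁻⁴)(-7.7)+(7.8 × 10⁻⁴)(+2.32) = 3.8 × 10⁻³ → stable
The 14–64 m interval has Δρ < 0: lighter water underlies denser water.

14–64 m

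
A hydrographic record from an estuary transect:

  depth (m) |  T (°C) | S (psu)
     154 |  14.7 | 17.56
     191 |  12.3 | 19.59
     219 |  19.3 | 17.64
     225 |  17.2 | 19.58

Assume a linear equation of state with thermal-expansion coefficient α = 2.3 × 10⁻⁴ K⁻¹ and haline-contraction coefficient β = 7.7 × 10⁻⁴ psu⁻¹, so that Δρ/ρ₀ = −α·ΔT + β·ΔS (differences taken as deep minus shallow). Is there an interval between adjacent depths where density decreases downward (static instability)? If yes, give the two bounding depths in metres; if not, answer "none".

Evaluate Δρ/ρ₀ = −αΔT + βΔS across each adjacent pair:
  154–191 m: −αΔT+βΔS = −(2.3 × 10⁻⁴)(-2.4)+(7.7 × 10⁻⁴)(+2.03) = 2.1 × 10⁻³ → stable
  191–219 m: −αΔT+βΔS = −(2.3 × 10⁻⁴)(+7.0)+(7.7 × 10⁻⁴)(-1.95) = -3.1 × 10⁻³ → UNSTABLE
  219–225 m: −αΔT+βΔS = −(2.3 × 10⁻⁴)(-2.1)+(7.7 × 10⁻⁴)(+1.94) = 2.0 × 10⁻³ → stable
The 191–219 m interval has Δρ < 0: lighter water underlies denser water.

191–219 m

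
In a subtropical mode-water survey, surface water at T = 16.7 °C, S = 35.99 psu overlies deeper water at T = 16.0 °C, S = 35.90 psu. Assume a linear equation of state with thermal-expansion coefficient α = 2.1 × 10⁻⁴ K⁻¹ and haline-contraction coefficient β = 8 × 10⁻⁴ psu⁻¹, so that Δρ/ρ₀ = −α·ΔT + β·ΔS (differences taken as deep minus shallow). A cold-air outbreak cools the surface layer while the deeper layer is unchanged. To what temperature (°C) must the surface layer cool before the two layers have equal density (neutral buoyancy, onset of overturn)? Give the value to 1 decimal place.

16.3 °C

Neutral buoyancy requires Δρ = 0, i.e. −α(T_deep − T_surf′) + β(S_deep − S_surf) = 0.
T_surf′ = T_deep − (β/α)·ΔS = 16.0 − (8 × 10⁻⁴/2.1 × 10⁻⁴)·(-0.09) = 16.343 °C.
Cooling required: 16.7 − (16.343) = 0.357 °C.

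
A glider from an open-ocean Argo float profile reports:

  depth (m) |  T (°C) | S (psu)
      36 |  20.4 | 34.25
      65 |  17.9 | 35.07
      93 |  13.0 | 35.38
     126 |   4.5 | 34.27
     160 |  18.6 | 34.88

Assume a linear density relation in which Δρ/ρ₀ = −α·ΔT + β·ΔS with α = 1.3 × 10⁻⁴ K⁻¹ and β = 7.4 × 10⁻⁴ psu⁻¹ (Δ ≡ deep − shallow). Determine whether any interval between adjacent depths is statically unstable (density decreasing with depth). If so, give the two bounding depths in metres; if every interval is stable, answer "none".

Evaluate Δρ/ρ₀ = −αΔT + βΔS across each adjacent pair:
  36–65 m: −αΔT+βΔS = −(1.3 × 10⁻⁴)(-2.5)+(7.4 × 10⁻⁴)(+0.82) = 9.3 × 10⁻⁴ → stable
  65–93 m: −αΔT+βΔS = −(1.3 × 10⁻⁴)(-4.9)+(7.4 × 10⁻⁴)(+0.31) = 8.7 × 10⁻⁴ → stable
  93–126 m: −αΔT+βΔS = −(1.3 × 10⁻⁴)(-8.5)+(7.4 × 10⁻⁴)(-1.11) = 2.8 × 10⁻⁴ → stable
  126–160 m: −αΔT+βΔS = −(1.3 × 10⁻⁴)(+14.1)+(7.4 × 10⁻⁴)(+0.61) = -1.4 × 10⁻³ → UNSTABLE
The 126–160 m interval has Δρ < 0: lighter water underlies denser water.

126–160 m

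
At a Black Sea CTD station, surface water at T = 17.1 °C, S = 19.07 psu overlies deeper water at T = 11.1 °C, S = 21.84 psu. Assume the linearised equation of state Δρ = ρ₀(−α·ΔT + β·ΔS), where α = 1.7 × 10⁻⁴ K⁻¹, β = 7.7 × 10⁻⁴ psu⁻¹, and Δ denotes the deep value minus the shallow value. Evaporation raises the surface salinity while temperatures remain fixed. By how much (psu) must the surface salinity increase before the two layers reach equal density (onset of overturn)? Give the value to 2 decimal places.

4.09 psu

Neutral buoyancy requires −α(T_deep − T_surf) + β(S_deep − S_surf′) = 0.
S_surf′ = S_deep − (α/β)·ΔT = 21.84 − (1.7 × 10⁻⁴/7.7 × 10⁻⁴)·(-6.0) = 23.1647 psu.
Increase required: 23.1647 − 19.07 = 4.0947 psu.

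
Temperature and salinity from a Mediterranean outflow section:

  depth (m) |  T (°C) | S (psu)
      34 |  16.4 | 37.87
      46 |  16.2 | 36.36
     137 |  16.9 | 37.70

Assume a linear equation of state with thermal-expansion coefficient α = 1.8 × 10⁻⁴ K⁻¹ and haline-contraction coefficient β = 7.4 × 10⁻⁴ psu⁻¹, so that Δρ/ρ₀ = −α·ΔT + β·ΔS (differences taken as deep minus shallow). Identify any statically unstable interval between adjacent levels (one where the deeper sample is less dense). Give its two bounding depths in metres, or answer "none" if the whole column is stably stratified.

34–46 m

Evaluate Δρ/ρ₀ = −αΔT + βΔS across each adjacent pair:
  34–46 m: −αΔT+βΔS = −(1.8 × 10⁻⁴)(-0.2)+(7.4 × 10⁻⁴)(-1.51) = -1.1 × 10⁻³ → UNSTABLE
  46–137 m: −αΔT+βΔS = −(1.8 × 10⁻⁴)(+0.7)+(7.4 × 10⁻⁴)(+1.34) = 8.7 × 10⁻⁴ → stable
The 34–46 m interval has Δρ < 0: lighter water underlies denser water.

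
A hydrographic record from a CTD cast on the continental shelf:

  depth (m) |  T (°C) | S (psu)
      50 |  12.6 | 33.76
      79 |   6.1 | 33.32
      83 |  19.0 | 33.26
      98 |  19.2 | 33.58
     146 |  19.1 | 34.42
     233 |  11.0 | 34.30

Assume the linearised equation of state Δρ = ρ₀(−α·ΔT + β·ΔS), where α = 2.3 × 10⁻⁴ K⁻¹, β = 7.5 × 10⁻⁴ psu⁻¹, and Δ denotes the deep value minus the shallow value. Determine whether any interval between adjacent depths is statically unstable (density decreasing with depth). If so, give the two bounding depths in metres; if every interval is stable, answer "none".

79–83 m

Evaluate Δρ/ρ₀ = −αΔT + βΔS across each adjacent pair:
  50–79 m: −αΔT+βΔS = −(2.3 × 10⁻⁴)(-6.5)+(7.5 × 10⁻⁴)(-0.44) = 1.2 × 10⁻³ → stable
  79–83 m: −αΔT+βΔS = −(2.3 × 10⁻⁴)(+12.9)+(7.5 × 10⁻⁴)(-0.06) = -3.0 × 10⁻³ → UNSTABLE
  83–98 m: −αΔT+βΔS = −(2.3 × 10⁻⁴)(+0.2)+(7.5 × 10⁻⁴)(+0.32) = 1.9 × 10⁻⁴ → stable
  98–146 m: −αΔT+βΔS = −(2.3 × 10⁻⁴)(-0.1)+(7.5 × 10⁻⁴)(+0.84) = 6.5 × 10⁻⁴ → stable
  146–233 m: −αΔT+βΔS = −(2.3 × 10⁻⁴)(-8.1)+(7.5 × 10⁻⁴)(-0.12) = 1.8 × 10⁻³ → stable
The 79–83 m interval has Δρ < 0: lighter water underlies denser water.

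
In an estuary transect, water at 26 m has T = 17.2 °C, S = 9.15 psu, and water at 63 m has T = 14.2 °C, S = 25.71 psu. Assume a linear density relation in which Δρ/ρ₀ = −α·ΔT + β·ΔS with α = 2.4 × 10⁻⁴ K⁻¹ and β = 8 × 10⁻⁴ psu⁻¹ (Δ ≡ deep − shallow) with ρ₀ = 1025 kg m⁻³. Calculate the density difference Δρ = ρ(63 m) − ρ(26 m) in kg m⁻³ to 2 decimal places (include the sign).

+14.32 kg m⁻³

ΔT = -3.0 K, ΔS = +16.56 psu (deep − shallow).
Δρ/ρ₀ = −(2.4 × 10⁻⁴)(-3.0) + (8 × 10⁻⁴)(+16.56) = 0.013968.
Δρ = 1025 × (0.013968) = +14.32 kg m⁻³.
Positive Δρ: denser below, stable.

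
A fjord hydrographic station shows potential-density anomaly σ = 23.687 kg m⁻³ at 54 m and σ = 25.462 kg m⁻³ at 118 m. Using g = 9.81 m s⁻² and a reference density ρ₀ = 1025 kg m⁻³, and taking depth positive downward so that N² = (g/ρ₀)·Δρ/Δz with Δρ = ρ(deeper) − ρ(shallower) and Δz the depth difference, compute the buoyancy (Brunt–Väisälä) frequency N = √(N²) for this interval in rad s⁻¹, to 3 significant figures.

0.0163 rad s⁻¹

Δρ = 1025.462 − 1023.687 = 1.775 kg m⁻³ over Δz = 118 − 54 = 64 m.
N² = (9.81/1025) × (1.775/64) = 2.6544 × 10⁻⁴ s⁻².
N = √(2.6544 × 10⁻⁴) = 0.016292 rad s⁻¹ ≈ 0.0163 rad s⁻¹.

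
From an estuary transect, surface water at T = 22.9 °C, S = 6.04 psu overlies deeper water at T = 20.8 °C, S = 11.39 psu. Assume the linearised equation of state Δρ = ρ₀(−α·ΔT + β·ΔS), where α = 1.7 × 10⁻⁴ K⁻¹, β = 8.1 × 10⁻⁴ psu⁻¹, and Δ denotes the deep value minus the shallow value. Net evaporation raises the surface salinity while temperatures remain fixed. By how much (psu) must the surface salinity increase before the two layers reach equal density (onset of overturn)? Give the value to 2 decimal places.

Neutral buoyancy requires −α(T_deep − T_surf) + β(S_deep − S_surf′) = 0.
S_surf′ = S_deep − (α/β)·ΔT = 11.39 − (1.7 × 10⁻⁴/8.1 × 10⁻⁴)·(-2.1) = 11.8307 psu.
Increase required: 11.8307 − 6.04 = 5.7907 psu.

5.79 psu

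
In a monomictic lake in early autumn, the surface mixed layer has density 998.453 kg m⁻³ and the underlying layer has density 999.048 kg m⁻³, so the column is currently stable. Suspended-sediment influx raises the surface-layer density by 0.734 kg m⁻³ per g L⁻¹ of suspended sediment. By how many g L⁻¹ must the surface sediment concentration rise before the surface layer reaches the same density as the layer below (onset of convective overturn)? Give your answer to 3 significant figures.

Density deficit of the surface layer: 999.048 − 998.453 = 0.595 kg m⁻³.
Required change = 0.595 / 0.734 = 0.811 g L⁻¹.

0.811 g L⁻¹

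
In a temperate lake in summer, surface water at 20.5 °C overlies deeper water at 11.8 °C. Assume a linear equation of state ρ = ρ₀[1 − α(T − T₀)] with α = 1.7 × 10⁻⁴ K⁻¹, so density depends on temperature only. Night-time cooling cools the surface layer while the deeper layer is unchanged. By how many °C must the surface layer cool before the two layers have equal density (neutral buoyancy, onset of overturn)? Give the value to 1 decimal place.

With temperature the only control, equal density requires T_surf′ = T_deep.
T_surf′ = 11.8 °C.
Cooling required: 20.5 − 11.8 = 8.7 °C.

8.7 °C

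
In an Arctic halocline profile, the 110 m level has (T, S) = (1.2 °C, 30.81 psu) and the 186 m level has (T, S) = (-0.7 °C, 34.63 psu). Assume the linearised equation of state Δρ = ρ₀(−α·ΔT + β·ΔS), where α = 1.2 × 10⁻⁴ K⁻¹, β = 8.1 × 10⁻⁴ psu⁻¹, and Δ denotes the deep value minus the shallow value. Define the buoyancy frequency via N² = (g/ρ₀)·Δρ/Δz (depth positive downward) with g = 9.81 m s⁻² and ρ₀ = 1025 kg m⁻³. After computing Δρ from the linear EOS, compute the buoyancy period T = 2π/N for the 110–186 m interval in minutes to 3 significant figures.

ΔT = -1.9 K, ΔS = +3.82 psu (deep − shallow).
Δρ/ρ₀ = −αΔT + βΔS = 2.28 × 10⁻⁴ + 3.0942 × 10⁻³ = 3.3222 × 10⁻³, so Δρ ≈ 3.405 kg m⁻³.
N² = (g/ρ₀)·Δρ/Δz = g·(Δρ/ρ₀)/Δz = 9.81 × 3.3222 × 10⁻³ / 76 = 4.2883 × 10⁻⁴ s⁻².
N = √(4.2883 × 10⁻⁴) = 0.020708 rad s⁻¹ → T = 2π/N = 303.42 s = 5.0570 min ≈ 5.06 min.

5.06 min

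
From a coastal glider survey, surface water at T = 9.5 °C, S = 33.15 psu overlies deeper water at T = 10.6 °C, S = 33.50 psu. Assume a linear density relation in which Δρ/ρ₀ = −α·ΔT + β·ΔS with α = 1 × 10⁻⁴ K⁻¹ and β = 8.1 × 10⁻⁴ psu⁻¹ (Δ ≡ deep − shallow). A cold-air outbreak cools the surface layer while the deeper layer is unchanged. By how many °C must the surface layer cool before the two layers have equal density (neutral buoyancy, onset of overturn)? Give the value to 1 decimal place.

Neutral buoyancy requires Δρ = 0, i.e. −α(T_deep − T_surf′) + β(S_deep − S_surf) = 0.
T_surf′ = T_deep − (β/α)·ΔS = 10.6 − (8.1 × 10⁻⁴/1 × 10⁻⁴)·(+0.35) = 7.765 °C.
Cooling required: 9.5 − (7.765) = 1.735 °C.

1.7 °C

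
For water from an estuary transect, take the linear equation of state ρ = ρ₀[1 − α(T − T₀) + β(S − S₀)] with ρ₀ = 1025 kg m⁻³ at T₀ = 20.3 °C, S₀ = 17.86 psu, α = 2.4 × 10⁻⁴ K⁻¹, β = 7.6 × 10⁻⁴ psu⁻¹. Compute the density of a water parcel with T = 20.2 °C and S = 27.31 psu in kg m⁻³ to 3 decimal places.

1032.386 kg m⁻³

T − T₀ = -0.1 K, S − S₀ = +9.45 psu.
Bracket = 1 − α·(-0.1) + β·(+9.45) = 1 + (7.206 × 10⁻³) = 1.0072060.
ρ = 1025 × 1.0072060 = 1032.386 kg m⁻³.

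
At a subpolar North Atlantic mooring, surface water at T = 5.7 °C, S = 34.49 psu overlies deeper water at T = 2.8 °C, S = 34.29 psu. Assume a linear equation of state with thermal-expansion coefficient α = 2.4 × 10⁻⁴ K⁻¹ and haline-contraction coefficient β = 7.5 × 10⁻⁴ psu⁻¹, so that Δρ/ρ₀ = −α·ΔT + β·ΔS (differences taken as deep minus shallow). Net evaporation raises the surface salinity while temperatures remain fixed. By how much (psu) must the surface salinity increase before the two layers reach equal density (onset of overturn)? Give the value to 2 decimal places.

Neutral buoyancy requires −α(T_deep − T_surf) + β(S_deep − S_surf′) = 0.
S_surf′ = S_deep − (α/β)·ΔT = 34.29 − (2.4 × 10⁻⁴/7.5 × 10⁻⁴)·(-2.9) = 35.2180 psu.
Increase required: 35.2180 − 34.49 = 0.7280 psu.

0.73 psu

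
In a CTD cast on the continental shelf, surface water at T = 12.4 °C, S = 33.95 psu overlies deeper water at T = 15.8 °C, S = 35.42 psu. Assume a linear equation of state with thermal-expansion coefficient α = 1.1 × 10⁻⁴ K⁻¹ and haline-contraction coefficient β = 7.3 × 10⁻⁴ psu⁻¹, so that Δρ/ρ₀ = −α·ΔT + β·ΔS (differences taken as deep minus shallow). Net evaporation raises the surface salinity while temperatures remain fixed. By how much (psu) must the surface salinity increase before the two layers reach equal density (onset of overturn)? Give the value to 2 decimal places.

Neutral buoyancy requires −α(T_deep − T_surf) + β(S_deep − S_surf′) = 0.
S_surf′ = S_deep − (α/β)·ΔT = 35.42 − (1.1 × 10⁻⁴/7.3 × 10⁻⁴)·(+3.4) = 34.9077 psu.
Increase required: 34.9077 − 33.95 = 0.9577 psu.

0.96 psu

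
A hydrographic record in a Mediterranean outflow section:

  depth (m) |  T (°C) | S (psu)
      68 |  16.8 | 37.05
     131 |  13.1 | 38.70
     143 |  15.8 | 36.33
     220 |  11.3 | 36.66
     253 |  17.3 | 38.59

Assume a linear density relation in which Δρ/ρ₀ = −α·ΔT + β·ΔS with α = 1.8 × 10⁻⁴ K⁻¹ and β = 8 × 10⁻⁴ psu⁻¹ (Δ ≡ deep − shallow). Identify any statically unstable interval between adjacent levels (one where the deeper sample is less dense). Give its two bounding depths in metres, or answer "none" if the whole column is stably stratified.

Evaluate Δρ/ρ₀ = −αΔT + βΔS across each adjacent pair:
  68–131 m: −αΔT+βΔS = −(1.8 × 10⁻⁴)(-3.7)+(8 × 10⁻⁴)(+1.65) = 2.0 × 10⁻³ → stable
  131–143 m: −αΔT+βΔS = −(1.8 × 10⁻⁴)(+2.7)+(8 × 10⁻⁴)(-2.37) = -2.4 × 10⁻³ → UNSTABLE
  143–220 m: −αΔT+βΔS = −(1.8 × 10⁻⁴)(-4.5)+(8 × 10⁻⁴)(+0.33) = 1.1 × 10⁻³ → stable
  220–253 m: −αΔT+βΔS = −(1.8 × 10⁻⁴)(+6.0)+(8 × 10⁻⁴)(+1.93) = 4.6 × 10⁻⁴ → stable
The 131–143 m interval has Δρ < 0: lighter water underlies denser water.

131–143 m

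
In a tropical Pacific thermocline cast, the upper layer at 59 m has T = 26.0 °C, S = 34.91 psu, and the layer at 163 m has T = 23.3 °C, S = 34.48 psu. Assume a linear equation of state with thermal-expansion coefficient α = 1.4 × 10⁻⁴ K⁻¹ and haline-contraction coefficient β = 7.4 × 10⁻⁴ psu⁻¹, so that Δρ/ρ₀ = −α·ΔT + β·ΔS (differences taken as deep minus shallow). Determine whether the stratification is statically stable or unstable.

stable

ΔT = 23.3 − 26.0 = -2.7 K and ΔS = 34.48 − 34.91 = -0.43 psu (deep − shallow).
−αΔT = 3.78 × 10⁻⁴; βΔS = -3.182 × 10⁻⁴; sum Δρ/ρ₀ = 5.98 × 10⁻⁵.
Δρ/ρ₀ > 0, so Δρ > 0: deeper water is denser → statically stable.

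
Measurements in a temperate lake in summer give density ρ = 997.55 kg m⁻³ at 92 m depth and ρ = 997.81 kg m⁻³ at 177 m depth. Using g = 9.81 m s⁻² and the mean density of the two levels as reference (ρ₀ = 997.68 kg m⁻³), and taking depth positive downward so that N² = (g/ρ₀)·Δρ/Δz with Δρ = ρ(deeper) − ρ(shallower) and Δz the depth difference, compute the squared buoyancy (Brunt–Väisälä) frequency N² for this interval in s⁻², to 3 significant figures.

Δρ = 997.81 − 997.55 = 0.26 kg m⁻³ over Δz = 177 − 92 = 85 m.
N² = (9.81/997.68) × (0.26/85) = 3.0077 × 10⁻⁵ s⁻² ≈ 3.01 × 10⁻⁵ s⁻².

3.01 × 10⁻⁵ s⁻²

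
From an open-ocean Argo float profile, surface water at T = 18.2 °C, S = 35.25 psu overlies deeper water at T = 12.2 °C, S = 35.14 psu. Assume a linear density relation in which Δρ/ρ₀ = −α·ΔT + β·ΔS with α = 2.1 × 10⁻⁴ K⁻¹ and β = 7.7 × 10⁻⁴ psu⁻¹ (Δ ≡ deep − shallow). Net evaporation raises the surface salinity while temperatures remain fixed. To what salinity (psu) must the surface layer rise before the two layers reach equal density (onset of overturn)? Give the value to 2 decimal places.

36.78 psu

Neutral buoyancy requires −α(T_deep − T_surf) + β(S_deep − S_surf′) = 0.
S_surf′ = S_deep − (α/β)·ΔT = 35.14 − (2.1 × 10⁻⁴/7.7 × 10⁻⁴)·(-6.0) = 36.7764 psu.
Increase required: 36.7764 − 35.25 = 1.5264 psu.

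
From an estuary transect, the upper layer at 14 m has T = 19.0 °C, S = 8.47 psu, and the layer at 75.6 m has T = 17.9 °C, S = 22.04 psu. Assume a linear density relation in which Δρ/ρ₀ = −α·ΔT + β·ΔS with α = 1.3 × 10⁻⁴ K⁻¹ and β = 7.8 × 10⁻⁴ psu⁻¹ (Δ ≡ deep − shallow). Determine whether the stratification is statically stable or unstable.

stable

ΔT = 17.9 − 19.0 = -1.1 K and ΔS = 22.04 − 8.47 = +13.57 psu (deep − shallow).
−αΔT = 1.43 × 10⁻⁴; βΔS = 0.0105846; sum Δρ/ρ₀ = 0.0107276.
Δρ/ρ₀ > 0, so Δρ > 0: deeper water is denser → statically stable.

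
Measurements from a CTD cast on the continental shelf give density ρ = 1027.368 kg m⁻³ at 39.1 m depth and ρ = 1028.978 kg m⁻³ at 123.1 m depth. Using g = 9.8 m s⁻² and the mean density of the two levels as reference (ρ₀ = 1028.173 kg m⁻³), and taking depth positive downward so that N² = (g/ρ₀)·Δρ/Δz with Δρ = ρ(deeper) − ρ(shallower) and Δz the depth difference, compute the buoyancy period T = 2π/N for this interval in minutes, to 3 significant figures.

Δρ = 1028.978 − 1027.368 = 1.610 kg m⁻³ over Δz = 123.1 − 39.1 = 84 m.
N² = (9.8/1028.173) × (1.610/84) = 1.8269 × 10⁻⁴ s⁻².
N = √(1.8269 × 10⁻⁴) = 0.013516 rad s⁻¹, so T = 2π/N = 464.87 s = 7.7478 min ≈ 7.75 min.

7.75 min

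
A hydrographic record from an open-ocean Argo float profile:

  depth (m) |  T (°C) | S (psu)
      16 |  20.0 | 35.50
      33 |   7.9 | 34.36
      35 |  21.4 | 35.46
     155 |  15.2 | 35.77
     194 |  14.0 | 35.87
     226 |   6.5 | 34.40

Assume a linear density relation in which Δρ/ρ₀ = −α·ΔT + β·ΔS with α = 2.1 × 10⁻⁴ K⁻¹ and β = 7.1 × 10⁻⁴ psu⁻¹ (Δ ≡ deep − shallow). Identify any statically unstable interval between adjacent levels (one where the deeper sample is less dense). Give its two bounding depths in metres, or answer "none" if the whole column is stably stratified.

33–35 m

Evaluate Δρ/ρ₀ = −αΔT + βΔS across each adjacent pair:
  16–33 m: −αΔT+βΔS = −(2.1 × 10⁻⁴)(-12.1)+(7.1 × 10⁻⁴)(-1.14) = 1.7 × 10⁻³ → stable
  33–35 m: −αΔT+βΔS = −(2.1 × 10⁻⁴)(+13.5)+(7.1 × 10⁻⁴)(+1.10) = -2.1 × 10⁻³ → UNSTABLE
  35–155 m: −αΔT+βΔS = −(2.1 × 10⁻⁴)(-6.2)+(7.1 × 10⁻⁴)(+0.31) = 1.5 × 10⁻³ → stable
  155–194 m: −αΔT+βΔS = −(2.1 × 10⁻⁴)(-1.2)+(7.1 × 10⁻⁴)(+0.10) = 3.2 × 10⁻⁴ → stable
  194–226 m: −αΔT+βΔS = −(2.1 × 10⁻⁴)(-7.5)+(7.1 × 10⁻⁴)(-1.47) = 5.3 × 10⁻⁴ → stable
The 33–35 m interval has Δρ < 0: lighter water underlies denser water.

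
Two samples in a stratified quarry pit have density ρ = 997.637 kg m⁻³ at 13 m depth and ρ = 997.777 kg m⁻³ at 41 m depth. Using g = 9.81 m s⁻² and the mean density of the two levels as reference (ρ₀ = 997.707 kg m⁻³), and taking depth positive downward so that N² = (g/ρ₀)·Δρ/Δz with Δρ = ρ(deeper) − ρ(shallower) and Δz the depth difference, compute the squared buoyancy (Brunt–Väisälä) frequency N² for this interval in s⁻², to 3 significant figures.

4.92 × 10⁻⁵ s⁻²

Δρ = 997.777 − 997.637 = 0.140 kg m⁻³ over Δz = 41 − 13 = 28 m.
N² = (9.81/997.707) × (0.140/28) = 4.9163 × 10⁻⁵ s⁻² ≈ 4.92 × 10⁻⁵ s⁻².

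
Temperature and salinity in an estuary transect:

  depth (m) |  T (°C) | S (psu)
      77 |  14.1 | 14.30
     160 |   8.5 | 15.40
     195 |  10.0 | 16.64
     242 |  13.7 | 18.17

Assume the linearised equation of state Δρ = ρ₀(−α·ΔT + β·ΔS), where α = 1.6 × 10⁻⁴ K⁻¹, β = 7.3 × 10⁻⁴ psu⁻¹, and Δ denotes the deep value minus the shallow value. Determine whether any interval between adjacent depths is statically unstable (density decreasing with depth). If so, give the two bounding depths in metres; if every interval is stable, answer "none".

none

Evaluate Δρ/ρ₀ = −αΔT + βΔS across each adjacent pair:
  77–160 m: −αΔT+βΔS = −(1.6 × 10⁻⁴)(-5.6)+(7.3 × 10⁻⁴)(+1.10) = 1.7 × 10⁻³ → stable
  160–195 m: −αΔT+βΔS = −(1.6 × 10⁻⁴)(+1.5)+(7.3 × 10⁻⁴)(+1.24) = 6.7 × 10⁻⁴ → stable
  195–242 m: −αΔT+βΔS = −(1.6 × 10⁻⁴)(+3.7)+(7.3 × 10⁻⁴)(+1.53) = 5.2 × 10⁻⁴ → stable
Every interval has Δρ > 0: the column is stably stratified throughout.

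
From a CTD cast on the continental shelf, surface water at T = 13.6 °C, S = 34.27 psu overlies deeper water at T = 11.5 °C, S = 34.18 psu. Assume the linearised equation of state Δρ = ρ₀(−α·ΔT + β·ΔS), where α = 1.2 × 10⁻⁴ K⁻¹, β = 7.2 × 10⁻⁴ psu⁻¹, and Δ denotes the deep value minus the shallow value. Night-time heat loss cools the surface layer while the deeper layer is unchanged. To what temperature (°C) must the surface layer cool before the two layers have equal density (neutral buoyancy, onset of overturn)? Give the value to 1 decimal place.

Neutral buoyancy requires Δρ = 0, i.e. −α(T_deep − T_surf′) + β(S_deep − S_surf) = 0.
T_surf′ = T_deep − (β/α)·ΔS = 11.5 − (7.2 × 10⁻⁴/1.2 × 10⁻⁴)·(-0.09) = 12.040 °C.
Cooling required: 13.6 − (12.040) = 1.560 °C.

12.0 °C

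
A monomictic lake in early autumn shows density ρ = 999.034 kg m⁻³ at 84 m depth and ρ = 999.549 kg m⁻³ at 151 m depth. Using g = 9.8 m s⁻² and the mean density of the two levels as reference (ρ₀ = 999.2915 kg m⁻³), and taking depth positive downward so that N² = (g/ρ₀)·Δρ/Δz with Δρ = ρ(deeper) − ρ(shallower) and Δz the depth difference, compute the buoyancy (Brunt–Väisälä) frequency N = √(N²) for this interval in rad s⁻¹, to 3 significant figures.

Δρ = 999.549 − 999.034 = 0.515 kg m⁻³ over Δz = 151 − 84 = 67 m.
N² = (9.8/999.2915) × (0.515/67) = 7.5382 × 10⁻⁵ s⁻².
N = √(7.5382 × 10⁻⁵) = 8.6823 × 10⁻³ rad s⁻¹ ≈ 8.68 × 10⁻³ rad s⁻¹.

8.68 × 10⁻³ rad s⁻¹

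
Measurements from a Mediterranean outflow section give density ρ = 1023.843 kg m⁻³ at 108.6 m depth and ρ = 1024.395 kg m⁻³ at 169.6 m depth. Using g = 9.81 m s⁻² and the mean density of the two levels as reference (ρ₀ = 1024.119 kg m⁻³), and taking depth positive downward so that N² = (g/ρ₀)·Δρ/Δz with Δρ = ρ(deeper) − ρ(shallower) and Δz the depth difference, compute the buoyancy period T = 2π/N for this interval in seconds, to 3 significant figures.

675 s

Δρ = 1024.395 − 1023.843 = 0.552 kg m⁻³ over Δz = 169.6 − 108.6 = 61 m.
N² = (9.81/1024.119) × (0.552/61) = 8.6682 × 10⁻⁵ s⁻².
N = √(8.6682 × 10⁻⁵) = 9.3103 × 10⁻³ rad s⁻¹, so T = 2π/N = 674.86 s ≈ 675 s.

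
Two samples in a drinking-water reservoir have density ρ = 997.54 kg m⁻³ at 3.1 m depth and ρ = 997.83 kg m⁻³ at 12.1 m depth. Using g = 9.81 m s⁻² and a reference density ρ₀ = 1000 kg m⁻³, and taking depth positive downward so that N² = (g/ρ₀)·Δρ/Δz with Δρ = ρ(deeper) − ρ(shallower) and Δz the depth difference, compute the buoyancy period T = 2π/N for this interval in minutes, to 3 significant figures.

Δρ = 997.83 − 997.54 = 0.29 kg m⁻³ over Δz = 12.1 − 3.1 = 9 m.
N² = (9.81/1000) × (0.29/9) = 3.1610 × 10⁻⁴ s⁻².
N = √(3.1610 × 10⁻⁴) = 0.017779 rad s⁻¹, so T = 2π/N = 353.40 s = 5.8900 min ≈ 5.89 min.

5.89 min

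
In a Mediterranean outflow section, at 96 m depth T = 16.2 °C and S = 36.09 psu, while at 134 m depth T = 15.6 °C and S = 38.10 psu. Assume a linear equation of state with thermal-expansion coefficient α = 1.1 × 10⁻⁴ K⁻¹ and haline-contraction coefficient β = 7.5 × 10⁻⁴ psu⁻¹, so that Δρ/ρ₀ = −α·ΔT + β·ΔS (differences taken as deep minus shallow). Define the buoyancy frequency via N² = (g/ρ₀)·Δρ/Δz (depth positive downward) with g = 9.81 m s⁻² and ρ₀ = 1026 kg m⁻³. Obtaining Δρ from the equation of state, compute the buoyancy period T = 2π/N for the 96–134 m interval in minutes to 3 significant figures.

ΔT = -0.6 K, ΔS = +2.01 psu (deep − shallow).
Δρ/ρ₀ = −αΔT + βΔS = 6.60 × 10⁻⁵ + 1.5075 × 10⁻³ = 1.5735 × 10⁻³, so Δρ ≈ 1.614 kg m⁻³.
N² = (g/ρ₀)·Δρ/Δz = g·(Δρ/ρ₀)/Δz = 9.81 × 1.5735 × 10⁻³ / 38 = 4.0621 × 10⁻⁴ s⁻².
N = √(4.0621 × 10⁻⁴) = 0.020155 rad s⁻¹ → T = 2π/N = 311.74 s = 5.1957 min ≈ 5.20 min.

5.20 min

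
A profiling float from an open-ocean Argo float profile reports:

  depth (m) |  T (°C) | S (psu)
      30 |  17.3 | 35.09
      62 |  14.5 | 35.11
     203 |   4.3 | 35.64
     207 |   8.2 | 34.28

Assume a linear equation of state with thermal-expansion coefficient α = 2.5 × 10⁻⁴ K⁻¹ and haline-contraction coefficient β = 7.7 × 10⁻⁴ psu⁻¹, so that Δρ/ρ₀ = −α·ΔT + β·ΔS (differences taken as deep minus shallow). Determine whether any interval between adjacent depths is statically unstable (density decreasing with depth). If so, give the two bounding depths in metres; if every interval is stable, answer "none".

Evaluate Δρ/ρ₀ = −αΔT + βΔS across each adjacent pair:
  30–62 m: −αΔT+βΔS = −(2.5 × 10⁻⁴)(-2.8)+(7.7 × 10⁻⁴)(+0.02) = 7.2 × 10⁻⁴ → stable
  62–203 m: −αΔT+βΔS = −(2.5 × 10⁻⁴)(-10.2)+(7.7 × 10⁻⁴)(+0.53) = 3.0 × 10⁻³ → stable
  203–207 m: −αΔT+βΔS = −(2.5 × 10⁻⁴)(+3.9)+(7.7 × 10⁻⁴)(-1.36) = -2.0 × 10⁻³ → UNSTABLE
The 203–207 m interval has Δρ < 0: lighter water underlies denser water.

203–207 m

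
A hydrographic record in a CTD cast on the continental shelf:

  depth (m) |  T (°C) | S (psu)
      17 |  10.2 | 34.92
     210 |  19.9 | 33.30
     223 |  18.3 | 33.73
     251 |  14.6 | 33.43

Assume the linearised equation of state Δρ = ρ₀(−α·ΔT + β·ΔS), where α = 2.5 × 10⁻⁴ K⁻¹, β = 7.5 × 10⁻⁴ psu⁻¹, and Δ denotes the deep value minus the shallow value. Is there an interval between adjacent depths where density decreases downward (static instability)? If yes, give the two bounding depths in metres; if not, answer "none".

17–210 m

Evaluate Δρ/ρ₀ = −αΔT + βΔS across each adjacent pair:
  17–210 m: −αΔT+βΔS = −(2.5 × 10⁻⁴)(+9.7)+(7.5 × 10⁻⁴)(-1.62) = -3.6 × 10⁻³ → UNSTABLE
  210–223 m: −αΔT+βΔS = −(2.5 × 10⁻⁴)(-1.6)+(7.5 × 10⁻⁴)(+0.43) = 7.2 × 10⁻⁴ → stable
  223–251 m: −αΔT+βΔS = −(2.5 × 10⁻⁴)(-3.7)+(7.5 × 10⁻⁴)(-0.30) = 7.0 × 10⁻⁴ → stable
The 17–210 m interval has Δρ < 0: lighter water underlies denser water.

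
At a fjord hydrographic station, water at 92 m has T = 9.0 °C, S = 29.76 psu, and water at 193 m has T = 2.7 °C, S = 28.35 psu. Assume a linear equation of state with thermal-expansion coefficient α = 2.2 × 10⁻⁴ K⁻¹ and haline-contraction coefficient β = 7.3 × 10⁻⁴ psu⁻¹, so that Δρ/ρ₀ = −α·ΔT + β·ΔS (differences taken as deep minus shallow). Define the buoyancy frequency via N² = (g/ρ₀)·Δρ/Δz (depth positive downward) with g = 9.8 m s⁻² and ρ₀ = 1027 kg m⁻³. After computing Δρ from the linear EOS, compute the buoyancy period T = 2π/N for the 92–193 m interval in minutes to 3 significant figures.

ΔT = -6.3 K, ΔS = -1.41 psu (deep − shallow).
Δρ/ρ₀ = −αΔT + βΔS = 1.386 × 10⁻³ − 1.0293 × 10⁻³ = 3.567 × 10⁻⁴, so Δρ ≈ 0.3663 kg m⁻³.
N² = (g/ρ₀)·Δρ/Δz = g·(Δρ/ρ₀)/Δz = 9.8 × 3.567 × 10⁻⁴ / 101 = 3.4610 × 10⁻⁵ s⁻².
N = √(3.4610 × 10⁻⁵) = 5.8830 × 10⁻³ rad s⁻¹ → T = 2π/N = 1.0680 × 10³ s = 17.800 min ≈ 17.8 min.

17.8 min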